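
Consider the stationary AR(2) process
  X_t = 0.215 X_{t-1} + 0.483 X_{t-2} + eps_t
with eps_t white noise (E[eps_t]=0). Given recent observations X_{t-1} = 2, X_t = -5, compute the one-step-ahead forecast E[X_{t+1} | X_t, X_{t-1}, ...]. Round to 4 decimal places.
E[X_{t+1} \mid \mathcal F_t] = -0.1090

For an AR(p) model X_t = c + sum_i phi_i X_{t-i} + eps_t, the
one-step-ahead conditional mean is
  E[X_{t+1} | X_t, ...] = c + sum_i phi_i X_{t+1-i}.
Substitute known values:
  E[X_{t+1} | ...] = (0.215) * (-5) + (0.483) * (2)
                   = -0.1090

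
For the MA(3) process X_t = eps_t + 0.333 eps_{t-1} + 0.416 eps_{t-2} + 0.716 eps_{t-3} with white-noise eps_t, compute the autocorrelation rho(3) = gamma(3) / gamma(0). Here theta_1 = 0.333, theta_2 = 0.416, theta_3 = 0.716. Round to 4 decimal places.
\rho(3) = 0.3985

For an MA(q) process with theta_0 = 1, the autocovariance is
  gamma(k) = sigma^2 * sum_{i=0..q-k} theta_i * theta_{i+k},
and rho(k) = gamma(k) / gamma(0). Sigma^2 cancels.
  numerator   = (1)*(0.716) = 0.716.
  denominator = (1)^2 + (0.333)^2 + (0.416)^2 + (0.716)^2 = 1.796601.
  rho(3) = 0.716 / 1.796601 = 0.3985.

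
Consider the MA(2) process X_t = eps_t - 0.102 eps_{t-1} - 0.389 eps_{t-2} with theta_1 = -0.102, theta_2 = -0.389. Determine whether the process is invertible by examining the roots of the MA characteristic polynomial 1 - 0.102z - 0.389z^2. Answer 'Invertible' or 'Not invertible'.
\text{Invertible}

The MA(q) characteristic polynomial is P(z) = 1 - 0.102z - 0.389z^2.
Invertibility requires all roots to lie outside the unit circle, i.e. |z| > 1 for every root.
Set 1 + (-0.102) z + (-0.389) z^2 = 0, i.e. a z^2 + b z + c = 0 with a = -0.389, b = -0.102, c = 1.
Discriminant D = b^2 - 4ac = (-0.102)^2 - 4*(-0.389)*1 = 0.010404 - (-1.556) = 1.566404.
D >= 0, so the roots are real: z = (-b +/- sqrt(D)) / (2a) = (0.102 +/- 1.251561) / (-0.778).
  z_1 = (0.102 + 1.251561) / (-0.778) = -1.7398,   |z_1| = 1.7398.
  z_2 = (0.102 - 1.251561) / (-0.778) = 1.4776,   |z_2| = 1.4776.
Moduli of all roots: 1.7398, 1.4776.
All moduli strictly greater than 1? Yes.
Verdict: Invertible.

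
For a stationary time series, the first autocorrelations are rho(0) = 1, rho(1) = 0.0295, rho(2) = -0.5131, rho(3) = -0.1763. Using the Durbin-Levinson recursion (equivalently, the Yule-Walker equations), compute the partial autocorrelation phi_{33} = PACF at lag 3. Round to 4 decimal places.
\phi_{33} = -0.1881

The PACF at lag k is phi_{kk}, the last component of the solution
to the Yule-Walker system G_k phi = r_k where
  (G_k)_{ij} = rho(|i - j|), (r_k)_i = rho(i), i,j = 1..k.
Equivalently, Durbin-Levinson gives phi_{kk} iteratively:
  phi_{11} = rho(1)
  phi_{kk} = [rho(k) - sum_{j=1..k-1} phi_{k-1,j} rho(k-j)]
            / [1 - sum_{j=1..k-1} phi_{k-1,j} rho(j)],
  phi_{k,j} = phi_{k-1,j} - phi_{kk} phi_{k-1,k-j},  j = 1..k-1.
Step k = 1:
  phi_11 = rho(1) = 0.0295.
Step k = 2:
  phi_22 = [rho(2) - phi_11 rho(1)] / [1 - phi_11 rho(1)] = [-0.5131 - (0.0295)(0.0295)] / [1 - (0.0295)(0.0295)]
         = -0.51397025 / 0.99912975 = -0.514418.
  Update: phi_21 = phi_11 - phi_22 phi_11 = 0.0295 - (-0.514418)(0.0295) = 0.044675.
Step k = 3:
  phi_33 = [rho(3) - phi_21 rho(2) - phi_22 rho(1)] / [1 - phi_21 rho(1) - phi_22 rho(2)]
    numerator   = -0.1763 - (0.044675)(-0.5131) - (-0.514418)(0.0295) = -0.13820176
    denominator = 1 - (0.044675)(0.0295) - (-0.514418)(-0.5131) = 0.73473424
  phi_33 = -0.13820176 / 0.73473424 = -0.1881.
Therefore phi_{33} = -0.1881.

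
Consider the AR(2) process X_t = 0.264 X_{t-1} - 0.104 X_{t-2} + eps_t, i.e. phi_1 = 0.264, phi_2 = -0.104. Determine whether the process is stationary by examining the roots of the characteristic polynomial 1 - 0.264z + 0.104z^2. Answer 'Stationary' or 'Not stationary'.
\text{Stationary}

The AR(p) characteristic polynomial is P(z) = 1 - 0.264z + 0.104z^2.
Stationarity requires all roots to lie outside the unit circle, i.e. |z| > 1 for every root.
Set 1 + (-0.264) z + (0.104) z^2 = 0, i.e. a z^2 + b z + c = 0 with a = 0.104, b = -0.264, c = 1.
Discriminant D = b^2 - 4ac = (-0.264)^2 - 4*(0.104)*1 = 0.069696 - (0.416) = -0.346304.
D < 0, so the roots are the complex-conjugate pair z = (-b +/- i sqrt(-D)) / (2a) = 1.2692 +/- 2.8292i.
For a conjugate pair |z|^2 = z * conj(z) = (product of roots) = c/a = 1/(0.104) = 9.615385, so |z| = sqrt(9.615385) = 3.1009 for both roots.
Moduli of all roots: 3.1009, 3.1009.
All moduli strictly greater than 1? Yes.
Verdict: Stationary.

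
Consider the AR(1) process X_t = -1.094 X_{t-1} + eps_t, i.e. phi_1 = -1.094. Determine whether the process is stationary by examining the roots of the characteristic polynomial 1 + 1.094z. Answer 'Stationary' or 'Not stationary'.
\text{Not stationary}

The AR(p) characteristic polynomial is P(z) = 1 + 1.094z.
Stationarity requires all roots to lie outside the unit circle, i.e. |z| > 1 for every root.
This is linear in z: 1 + (1.094) z = 0  =>  z = -1/(1.094) = -0.914077,  |z| = 0.914077.
Moduli of all roots: 0.9141.
All moduli strictly greater than 1? No.
Verdict: Not stationary.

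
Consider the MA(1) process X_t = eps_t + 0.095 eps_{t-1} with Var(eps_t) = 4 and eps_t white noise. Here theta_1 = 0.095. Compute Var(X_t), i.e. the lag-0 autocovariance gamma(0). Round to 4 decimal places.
\gamma(0) = 4.0361

For an MA(q) process X_t = eps_t + sum_i theta_i eps_{t-i} with
Var(eps_t) = sigma^2, the variance is
  gamma(0) = sigma^2 * (1 + sum_i theta_i^2).
  sum_i theta_i^2 = (0.095)^2 = 0.009025.
  gamma(0) = 4 * (1 + 0.009025) = 4 * 1.009025 = 4.0361.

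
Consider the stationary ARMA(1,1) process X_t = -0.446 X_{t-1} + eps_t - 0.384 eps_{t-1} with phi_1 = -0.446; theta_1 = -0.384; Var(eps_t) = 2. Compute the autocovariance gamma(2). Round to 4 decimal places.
\gamma(2) = 1.0825

Multiply the model equation by X_{t-k} and take expectations. With theta_0 = psi_0 = 1 and psi_j the MA(infinity) weights, this gives
  gamma(k) - sum_i phi_i gamma(k-i) = c_k,
  c_k = sigma^2 * sum_{j=k..q} theta_j psi_{j-k}   (c_k = 0 for k > q),
using gamma(-m) = gamma(m).
psi-weights needed (psi_j = theta_j + sum_i phi_i psi_{j-i}):
  psi_1 = theta_1 + phi_1 = -0.384 + (-0.446) = -0.83
Right-hand sides:
  c_0 = sigma^2 (1 + theta_1 psi_1) = 2 * (1 + (-0.384)(-0.83)) = 2 * 1.31872 = 2.63744
  c_1 = sigma^2 theta_1 = 2 * (-0.384) = -0.768
  c_2 = 0
Equations for k = 0 and k = 1 (AR order 1):
  gamma(0) = phi_1 gamma(1) + c_0
  gamma(1) = phi_1 gamma(0) + c_1
Substituting the second into the first: gamma(0) (1 - phi_1^2) = c_0 + phi_1 c_1, so
  gamma(0) = (c_0 + phi_1 c_1) / (1 - phi_1^2) = (2.63744 + (-0.446)(-0.768)) / (1 - (-0.446)^2) = 2.979968 / 0.801084 = 3.71992.
  gamma(1) = phi_1 gamma(0) + c_1 = (-0.446)(3.71992) + (-0.768) = -2.427084.
For k = 2 (> q): gamma(2) = phi_1 gamma(1) = (-0.446)(-2.427084) = 1.08248.
Therefore gamma(2) = 1.0825 (to 4 decimal places).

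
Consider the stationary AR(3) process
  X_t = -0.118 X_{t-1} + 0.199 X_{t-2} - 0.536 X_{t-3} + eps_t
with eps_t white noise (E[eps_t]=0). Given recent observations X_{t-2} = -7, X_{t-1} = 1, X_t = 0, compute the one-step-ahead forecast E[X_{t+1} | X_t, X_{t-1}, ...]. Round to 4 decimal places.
E[X_{t+1} \mid \mathcal F_t] = 3.9510

For an AR(p) model X_t = c + sum_i phi_i X_{t-i} + eps_t, the
one-step-ahead conditional mean is
  E[X_{t+1} | X_t, ...] = c + sum_i phi_i X_{t+1-i}.
Substitute known values:
  E[X_{t+1} | ...] = (-0.118) * (0) + (0.199) * (1) + (-0.536) * (-7)
                   = 3.9510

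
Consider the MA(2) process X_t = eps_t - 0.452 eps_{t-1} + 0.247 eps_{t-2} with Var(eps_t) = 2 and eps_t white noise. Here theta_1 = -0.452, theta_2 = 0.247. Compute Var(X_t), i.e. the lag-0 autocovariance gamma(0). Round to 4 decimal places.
\gamma(0) = 2.5306

For an MA(q) process X_t = eps_t + sum_i theta_i eps_{t-i} with
Var(eps_t) = sigma^2, the variance is
  gamma(0) = sigma^2 * (1 + sum_i theta_i^2).
  sum_i theta_i^2 = (-0.452)^2 + (0.247)^2 = 0.204304 + 0.061009 = 0.265313.
  gamma(0) = 2 * (1 + 0.265313) = 2 * 1.265313 = 2.530626, which rounds to 2.5306.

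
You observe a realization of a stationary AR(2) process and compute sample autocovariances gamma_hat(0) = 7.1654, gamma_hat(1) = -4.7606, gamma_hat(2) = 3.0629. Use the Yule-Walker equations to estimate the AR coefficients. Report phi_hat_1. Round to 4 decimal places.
\hat\phi_{1} = -0.6810

The Yule-Walker equations for an AR(p) process read, in matrix form,
  Gamma_p phi = r_p,   with   (Gamma_p)_{ij} = gamma(|i - j|),
                       (r_p)_i = gamma(i),   i,j = 1..p.
Substitute the sample gammas (Toeplitz matrix and right-hand side of size 2):
  Gamma_p = [[7.1654, -4.7606], [-4.7606, 7.1654]]
  r_p     = [-4.7606, 3.0629]
Written out:
  7.1654 phi_1 - 4.7606 phi_2 = -4.7606
  -4.7606 phi_1 + 7.1654 phi_2 = 3.0629
Solve by Cramer's rule:
  det = gamma(0)^2 - gamma(1)^2 = (7.1654)^2 - (-4.7606)^2 = 51.34295716 - 22.66331236 = 28.6796448
  phi_hat_1 = [gamma(1) gamma(0) - gamma(1) gamma(2)] / det = [(-4.7606)(7.1654) - (-4.7606)(3.0629)] / 28.6796448 = -19.5303615 / 28.6796448 = -0.681
  phi_hat_2 = [gamma(0) gamma(2) - gamma(1)^2] / det = [(7.1654)(3.0629) - (-4.7606)^2] / 28.6796448 = -0.7164087 / 28.6796448 = -0.025
So phi_hat = [-0.6810, -0.0250].
Therefore phi_hat_1 = -0.6810.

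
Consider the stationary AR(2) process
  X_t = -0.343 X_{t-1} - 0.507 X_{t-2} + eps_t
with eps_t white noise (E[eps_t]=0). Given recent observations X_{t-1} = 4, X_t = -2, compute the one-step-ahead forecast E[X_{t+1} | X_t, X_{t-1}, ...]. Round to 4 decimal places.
E[X_{t+1} \mid \mathcal F_t] = -1.3420

For an AR(p) model X_t = c + sum_i phi_i X_{t-i} + eps_t, the
one-step-ahead conditional mean is
  E[X_{t+1} | X_t, ...] = c + sum_i phi_i X_{t+1-i}.
Substitute known values:
  E[X_{t+1} | ...] = (-0.343) * (-2) + (-0.507) * (4)
                   = -1.3420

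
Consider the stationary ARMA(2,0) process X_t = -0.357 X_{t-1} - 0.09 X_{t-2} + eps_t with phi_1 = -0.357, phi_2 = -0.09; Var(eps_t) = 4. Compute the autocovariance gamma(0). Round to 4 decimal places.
\gamma(0) = 4.5172

Multiply the model equation by X_{t-k} and take expectations. With theta_0 = psi_0 = 1 and psi_j the MA(infinity) weights, this gives
  gamma(k) - sum_i phi_i gamma(k-i) = c_k,
  c_k = sigma^2 * sum_{j=k..q} theta_j psi_{j-k}   (c_k = 0 for k > q),
using gamma(-m) = gamma(m).
Pure AR (q = 0): c_0 = sigma^2 = 4, c_k = 0 for k >= 1.
Equations for k = 0, 1, 2 (AR order 2, c_2 = 0):
  (E0) gamma(0) = phi_1 gamma(1) + phi_2 gamma(2) + c_0
  (E1) gamma(1) = phi_1 gamma(0) + phi_2 gamma(1) + c_1
  (E2) gamma(2) = phi_1 gamma(1) + phi_2 gamma(0)
From (E1): gamma(1) = A gamma(0) + B with
  A = phi_1 / (1 - phi_2) = -0.357 / 1.09 = -0.327523,   B = c_1 / (1 - phi_2) = 0 / 1.09 = 0.
Insert (E2) into (E0): gamma(0) (1 - phi_2^2) = phi_1 (1 + phi_2) gamma(1) + c_0.
  phi_1 (1 + phi_2) = (-0.357)(0.91) = -0.32487,   1 - phi_2^2 = 0.9919.
Replace gamma(1) by A gamma(0) + B and collect gamma(0):
  gamma(0) [0.9919 - (-0.32487)(-0.327523)] = c_0 = 4
  gamma(0) * 0.885498 = 4
  gamma(0) = 4 / 0.885498 = 4.517234.
Therefore gamma(0) = 4.5172 (to 4 decimal places).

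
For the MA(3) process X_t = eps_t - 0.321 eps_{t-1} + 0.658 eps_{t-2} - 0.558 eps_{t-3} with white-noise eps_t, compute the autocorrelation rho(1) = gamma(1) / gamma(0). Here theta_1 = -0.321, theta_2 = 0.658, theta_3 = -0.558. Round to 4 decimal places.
\rho(1) = -0.4868

For an MA(q) process with theta_0 = 1, the autocovariance is
  gamma(k) = sigma^2 * sum_{i=0..q-k} theta_i * theta_{i+k},
and rho(k) = gamma(k) / gamma(0). Sigma^2 cancels.
  numerator   = (1)*(-0.321) + (-0.321)*(0.658) + (0.658)*(-0.558) = -0.899382.
  denominator = (1)^2 + (-0.321)^2 + (0.658)^2 + (-0.558)^2 = 1.847369.
  rho(1) = -0.899382 / 1.847369 = -0.4868.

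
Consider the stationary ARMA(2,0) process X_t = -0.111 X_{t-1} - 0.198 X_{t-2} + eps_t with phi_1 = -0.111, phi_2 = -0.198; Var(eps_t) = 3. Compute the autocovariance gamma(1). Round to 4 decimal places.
\gamma(1) = -0.2918

Multiply the model equation by X_{t-k} and take expectations. With theta_0 = psi_0 = 1 and psi_j the MA(infinity) weights, this gives
  gamma(k) - sum_i phi_i gamma(k-i) = c_k,
  c_k = sigma^2 * sum_{j=k..q} theta_j psi_{j-k}   (c_k = 0 for k > q),
using gamma(-m) = gamma(m).
Pure AR (q = 0): c_0 = sigma^2 = 3, c_k = 0 for k >= 1.
Equations for k = 0, 1, 2 (AR order 2, c_2 = 0):
  (E0) gamma(0) = phi_1 gamma(1) + phi_2 gamma(2) + c_0
  (E1) gamma(1) = phi_1 gamma(0) + phi_2 gamma(1) + c_1
  (E2) gamma(2) = phi_1 gamma(1) + phi_2 gamma(0)
From (E1): gamma(1) = A gamma(0) + B with
  A = phi_1 / (1 - phi_2) = -0.111 / 1.198 = -0.092654,   B = c_1 / (1 - phi_2) = 0 / 1.198 = 0.
Insert (E2) into (E0): gamma(0) (1 - phi_2^2) = phi_1 (1 + phi_2) gamma(1) + c_0.
  phi_1 (1 + phi_2) = (-0.111)(0.802) = -0.089022,   1 - phi_2^2 = 0.960796.
Replace gamma(1) by A gamma(0) + B and collect gamma(0):
  gamma(0) [0.960796 - (-0.089022)(-0.092654)] = c_0 = 3
  gamma(0) * 0.952548 = 3
  gamma(0) = 3 / 0.952548 = 3.149449.
  gamma(1) = A gamma(0) = (-0.092654)(3.149449) = -0.29181.
Therefore gamma(1) = -0.2918 (to 4 decimal places).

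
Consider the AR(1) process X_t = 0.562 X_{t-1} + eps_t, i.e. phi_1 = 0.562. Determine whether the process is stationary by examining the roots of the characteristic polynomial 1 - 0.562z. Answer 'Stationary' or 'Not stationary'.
\text{Stationary}

The AR(p) characteristic polynomial is P(z) = 1 - 0.562z.
Stationarity requires all roots to lie outside the unit circle, i.e. |z| > 1 for every root.
This is linear in z: 1 + (-0.562) z = 0  =>  z = -1/(-0.562) = 1.779359,  |z| = 1.779359.
Moduli of all roots: 1.7794.
All moduli strictly greater than 1? Yes.
Verdict: Stationary.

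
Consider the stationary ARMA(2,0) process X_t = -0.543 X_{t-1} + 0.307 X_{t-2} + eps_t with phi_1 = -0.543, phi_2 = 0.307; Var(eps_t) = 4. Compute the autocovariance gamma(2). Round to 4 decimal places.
\gamma(2) = 8.3791

Multiply the model equation by X_{t-k} and take expectations. With theta_0 = psi_0 = 1 and psi_j the MA(infinity) weights, this gives
  gamma(k) - sum_i phi_i gamma(k-i) = c_k,
  c_k = sigma^2 * sum_{j=k..q} theta_j psi_{j-k}   (c_k = 0 for k > q),
using gamma(-m) = gamma(m).
Pure AR (q = 0): c_0 = sigma^2 = 4, c_k = 0 for k >= 1.
Equations for k = 0, 1, 2 (AR order 2, c_2 = 0):
  (E0) gamma(0) = phi_1 gamma(1) + phi_2 gamma(2) + c_0
  (E1) gamma(1) = phi_1 gamma(0) + phi_2 gamma(1) + c_1
  (E2) gamma(2) = phi_1 gamma(1) + phi_2 gamma(0)
From (E1): gamma(1) = A gamma(0) + B with
  A = phi_1 / (1 - phi_2) = -0.543 / 0.693 = -0.78355,   B = c_1 / (1 - phi_2) = 0 / 0.693 = 0.
Insert (E2) into (E0): gamma(0) (1 - phi_2^2) = phi_1 (1 + phi_2) gamma(1) + c_0.
  phi_1 (1 + phi_2) = (-0.543)(1.307) = -0.709701,   1 - phi_2^2 = 0.905751.
Replace gamma(1) by A gamma(0) + B and collect gamma(0):
  gamma(0) [0.905751 - (-0.709701)(-0.78355)] = c_0 = 4
  gamma(0) * 0.349665 = 4
  gamma(0) = 4 / 0.349665 = 11.439523.
  gamma(1) = A gamma(0) = (-0.78355)(11.439523) = -8.963436.
  gamma(2) = phi_1 gamma(1) + phi_2 gamma(0) = (-0.543)(-8.963436) + (0.307)(11.439523) = 8.379079.
Therefore gamma(2) = 8.3791 (to 4 decimal places).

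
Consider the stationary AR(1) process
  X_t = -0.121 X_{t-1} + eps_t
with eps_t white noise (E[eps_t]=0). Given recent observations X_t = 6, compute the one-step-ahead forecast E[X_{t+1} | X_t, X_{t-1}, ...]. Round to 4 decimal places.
E[X_{t+1} \mid \mathcal F_t] = -0.7260

For an AR(p) model X_t = c + sum_i phi_i X_{t-i} + eps_t, the
one-step-ahead conditional mean is
  E[X_{t+1} | X_t, ...] = c + sum_i phi_i X_{t+1-i}.
Substitute known values:
  E[X_{t+1} | ...] = (-0.121) * (6)
                   = -0.7260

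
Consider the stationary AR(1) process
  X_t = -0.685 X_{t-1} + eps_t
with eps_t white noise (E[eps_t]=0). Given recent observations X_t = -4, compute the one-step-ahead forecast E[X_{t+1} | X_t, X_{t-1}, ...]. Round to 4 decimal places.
E[X_{t+1} \mid \mathcal F_t] = 2.7400

For an AR(p) model X_t = c + sum_i phi_i X_{t-i} + eps_t, the
one-step-ahead conditional mean is
  E[X_{t+1} | X_t, ...] = c + sum_i phi_i X_{t+1-i}.
Substitute known values:
  E[X_{t+1} | ...] = (-0.685) * (-4)
                   = 2.7400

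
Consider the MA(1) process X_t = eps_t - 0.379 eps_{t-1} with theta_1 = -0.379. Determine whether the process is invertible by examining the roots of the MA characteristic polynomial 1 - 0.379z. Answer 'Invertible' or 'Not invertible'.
\text{Invertible}

The MA(q) characteristic polynomial is P(z) = 1 - 0.379z.
Invertibility requires all roots to lie outside the unit circle, i.e. |z| > 1 for every root.
This is linear in z: 1 + (-0.379) z = 0  =>  z = -1/(-0.379) = 2.638522,  |z| = 2.638522.
Moduli of all roots: 2.6385.
All moduli strictly greater than 1? Yes.
Verdict: Invertible.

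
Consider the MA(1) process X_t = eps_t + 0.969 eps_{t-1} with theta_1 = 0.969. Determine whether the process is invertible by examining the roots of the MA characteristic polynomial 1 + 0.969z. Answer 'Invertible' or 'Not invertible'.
\text{Invertible}

The MA(q) characteristic polynomial is P(z) = 1 + 0.969z.
Invertibility requires all roots to lie outside the unit circle, i.e. |z| > 1 for every root.
This is linear in z: 1 + (0.969) z = 0  =>  z = -1/(0.969) = -1.031992,  |z| = 1.031992.
Moduli of all roots: 1.0320.
All moduli strictly greater than 1? Yes.
Verdict: Invertible.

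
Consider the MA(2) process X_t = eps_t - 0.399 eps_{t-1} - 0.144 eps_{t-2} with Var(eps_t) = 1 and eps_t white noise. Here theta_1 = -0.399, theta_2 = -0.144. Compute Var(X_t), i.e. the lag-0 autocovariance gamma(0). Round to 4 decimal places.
\gamma(0) = 1.1799

For an MA(q) process X_t = eps_t + sum_i theta_i eps_{t-i} with
Var(eps_t) = sigma^2, the variance is
  gamma(0) = sigma^2 * (1 + sum_i theta_i^2).
  sum_i theta_i^2 = (-0.399)^2 + (-0.144)^2 = 0.159201 + 0.020736 = 0.179937.
  gamma(0) = 1 * (1 + 0.179937) = 1 * 1.179937 = 1.179937, which rounds to 1.1799.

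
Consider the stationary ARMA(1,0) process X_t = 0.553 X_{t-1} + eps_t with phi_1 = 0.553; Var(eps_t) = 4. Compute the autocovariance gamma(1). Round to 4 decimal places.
\gamma(1) = 3.1864

Multiply the model equation by X_{t-k} and take expectations. With theta_0 = psi_0 = 1 and psi_j the MA(infinity) weights, this gives
  gamma(k) - sum_i phi_i gamma(k-i) = c_k,
  c_k = sigma^2 * sum_{j=k..q} theta_j psi_{j-k}   (c_k = 0 for k > q),
using gamma(-m) = gamma(m).
Pure AR (q = 0): c_0 = sigma^2 = 4, c_k = 0 for k >= 1.
Equations for k = 0 and k = 1 (AR order 1):
  gamma(0) = phi_1 gamma(1) + c_0
  gamma(1) = phi_1 gamma(0) + c_1
Substituting the second into the first: gamma(0) (1 - phi_1^2) = c_0 + phi_1 c_1, so
  gamma(0) = c_0 / (1 - phi_1^2) = 4 / (1 - (0.553)^2) = 4 / 0.694191 = 5.762103.
  gamma(1) = phi_1 gamma(0) = (0.553)(5.762103) = 3.186443.
Therefore gamma(1) = 3.1864 (to 4 decimal places).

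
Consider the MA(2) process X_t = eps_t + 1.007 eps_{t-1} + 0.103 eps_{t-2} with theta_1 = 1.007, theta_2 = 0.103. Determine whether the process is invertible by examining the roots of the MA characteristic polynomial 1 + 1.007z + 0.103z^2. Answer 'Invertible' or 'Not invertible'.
\text{Invertible}

The MA(q) characteristic polynomial is P(z) = 1 + 1.007z + 0.103z^2.
Invertibility requires all roots to lie outside the unit circle, i.e. |z| > 1 for every root.
Set 1 + (1.007) z + (0.103) z^2 = 0, i.e. a z^2 + b z + c = 0 with a = 0.103, b = 1.007, c = 1.
Discriminant D = b^2 - 4ac = (1.007)^2 - 4*(0.103)*1 = 1.014049 - (0.412) = 0.602049.
D >= 0, so the roots are real: z = (-b +/- sqrt(D)) / (2a) = (-1.007 +/- 0.775918) / (0.206).
  z_1 = (-1.007 + 0.775918) / (0.206) = -1.1218,   |z_1| = 1.1218.
  z_2 = (-1.007 - 0.775918) / (0.206) = -8.6549,   |z_2| = 8.6549.
Moduli of all roots: 1.1218, 8.6549.
All moduli strictly greater than 1? Yes.
Verdict: Invertible.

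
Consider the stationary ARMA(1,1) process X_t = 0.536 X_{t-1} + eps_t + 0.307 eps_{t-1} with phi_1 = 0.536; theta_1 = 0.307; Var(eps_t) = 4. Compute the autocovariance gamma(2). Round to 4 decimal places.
\gamma(2) = 2.9533

Multiply the model equation by X_{t-k} and take expectations. With theta_0 = psi_0 = 1 and psi_j the MA(infinity) weights, this gives
  gamma(k) - sum_i phi_i gamma(k-i) = c_k,
  c_k = sigma^2 * sum_{j=k..q} theta_j psi_{j-k}   (c_k = 0 for k > q),
using gamma(-m) = gamma(m).
psi-weights needed (psi_j = theta_j + sum_i phi_i psi_{j-i}):
  psi_1 = theta_1 + phi_1 = 0.307 + (0.536) = 0.843
Right-hand sides:
  c_0 = sigma^2 (1 + theta_1 psi_1) = 4 * (1 + (0.307)(0.843)) = 4 * 1.258801 = 5.035204
  c_1 = sigma^2 theta_1 = 4 * (0.307) = 1.228
  c_2 = 0
Equations for k = 0 and k = 1 (AR order 1):
  gamma(0) = phi_1 gamma(1) + c_0
  gamma(1) = phi_1 gamma(0) + c_1
Substituting the second into the first: gamma(0) (1 - phi_1^2) = c_0 + phi_1 c_1, so
  gamma(0) = (c_0 + phi_1 c_1) / (1 - phi_1^2) = (5.035204 + (0.536)(1.228)) / (1 - (0.536)^2) = 5.693412 / 0.712704 = 7.988466.
  gamma(1) = phi_1 gamma(0) + c_1 = (0.536)(7.988466) + (1.228) = 5.509818.
For k = 2 (> q): gamma(2) = phi_1 gamma(1) = (0.536)(5.509818) = 2.953262.
Therefore gamma(2) = 2.9533 (to 4 decimal places).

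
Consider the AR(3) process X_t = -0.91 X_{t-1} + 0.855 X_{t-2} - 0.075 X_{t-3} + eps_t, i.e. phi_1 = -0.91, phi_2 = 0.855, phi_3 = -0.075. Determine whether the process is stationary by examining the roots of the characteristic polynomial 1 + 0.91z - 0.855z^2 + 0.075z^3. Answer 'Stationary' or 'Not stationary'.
\text{Not stationary}

The AR(p) characteristic polynomial is P(z) = 1 + 0.91z - 0.855z^2 + 0.075z^3.
Stationarity requires all roots to lie outside the unit circle, i.e. |z| > 1 for every root.
Degree 3: look for a simple real root z0 first, then factor out (1 - z/z0) and solve the remaining quadratic.
Testing z0 = 2: P(2) = 1 + (0.91)(2) + (-0.855)(2)^2 + (0.075)(2)^3
  = 1 + (1.82) + (-3.42) + (0.6) = 0.  So z_0 = 2 is a root, |z_0| = 2.
Divide out the factor (1 - 0.5 z) = (1 - z/z0) (since 1/z0 = 0.5):
  P(z) = (1 - 0.5 z)(1 + (1.41) z + (-0.15) z^2)
  [check: z-coef 1.41 - (0.5) = 0.91; z^2-coef -0.15 - (0.5)(1.41) = -0.855; z^3-coef -(0.5)(-0.15) = 0.075.]
Remaining roots from the quadratic factor 1 + (1.41) z + (-0.15) z^2:
  Set 1 + (1.41) z + (-0.15) z^2 = 0, i.e. a z^2 + b z + c = 0 with a = -0.15, b = 1.41, c = 1.
  Discriminant D = b^2 - 4ac = (1.41)^2 - 4*(-0.15)*1 = 1.9881 - (-0.6) = 2.5881.
  D >= 0, so the roots are real: z = (-b +/- sqrt(D)) / (2a) = (-1.41 +/- 1.608757) / (-0.3).
    z_1 = (-1.41 + 1.608757) / (-0.3) = -0.6625,   |z_1| = 0.6625.
    z_2 = (-1.41 - 1.608757) / (-0.3) = 10.0625,   |z_2| = 10.0625.
Moduli of all roots: 2.0000, 0.6625, 10.0625.
All moduli strictly greater than 1? No.
Verdict: Not stationary.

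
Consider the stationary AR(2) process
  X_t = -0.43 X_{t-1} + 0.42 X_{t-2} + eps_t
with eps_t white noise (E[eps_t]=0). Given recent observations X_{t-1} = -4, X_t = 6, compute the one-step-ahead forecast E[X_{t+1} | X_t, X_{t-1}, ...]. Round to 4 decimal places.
E[X_{t+1} \mid \mathcal F_t] = -4.2600

For an AR(p) model X_t = c + sum_i phi_i X_{t-i} + eps_t, the
one-step-ahead conditional mean is
  E[X_{t+1} | X_t, ...] = c + sum_i phi_i X_{t+1-i}.
Substitute known values:
  E[X_{t+1} | ...] = (-0.43) * (6) + (0.42) * (-4)
                   = -4.2600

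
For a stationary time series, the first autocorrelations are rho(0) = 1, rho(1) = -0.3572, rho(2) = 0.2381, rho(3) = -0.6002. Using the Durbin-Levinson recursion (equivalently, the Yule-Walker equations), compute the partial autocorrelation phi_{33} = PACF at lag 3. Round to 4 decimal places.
\phi_{33} = -0.5600

The PACF at lag k is phi_{kk}, the last component of the solution
to the Yule-Walker system G_k phi = r_k where
  (G_k)_{ij} = rho(|i - j|), (r_k)_i = rho(i), i,j = 1..k.
Equivalently, Durbin-Levinson gives phi_{kk} iteratively:
  phi_{11} = rho(1)
  phi_{kk} = [rho(k) - sum_{j=1..k-1} phi_{k-1,j} rho(k-j)]
            / [1 - sum_{j=1..k-1} phi_{k-1,j} rho(j)],
  phi_{k,j} = phi_{k-1,j} - phi_{kk} phi_{k-1,k-j},  j = 1..k-1.
Step k = 1:
  phi_11 = rho(1) = -0.3572.
Step k = 2:
  phi_22 = [rho(2) - phi_11 rho(1)] / [1 - phi_11 rho(1)] = [0.2381 - (-0.3572)(-0.3572)] / [1 - (-0.3572)(-0.3572)]
         = 0.11050816 / 0.87240816 = 0.12667.
  Update: phi_21 = phi_11 - phi_22 phi_11 = -0.3572 - (0.12667)(-0.3572) = -0.311953.
Step k = 3:
  phi_33 = [rho(3) - phi_21 rho(2) - phi_22 rho(1)] / [1 - phi_21 rho(1) - phi_22 rho(2)]
    numerator   = -0.6002 - (-0.311953)(0.2381) - (0.12667)(-0.3572) = -0.48067729
    denominator = 1 - (-0.311953)(-0.3572) - (0.12667)(0.2381) = 0.85841006
  phi_33 = -0.48067729 / 0.85841006 = -0.56.
Therefore phi_{33} = -0.5600.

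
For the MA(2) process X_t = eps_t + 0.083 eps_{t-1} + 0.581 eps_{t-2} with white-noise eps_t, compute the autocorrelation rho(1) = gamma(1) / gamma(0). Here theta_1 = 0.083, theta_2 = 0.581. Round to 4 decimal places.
\rho(1) = 0.0976

For an MA(q) process with theta_0 = 1, the autocovariance is
  gamma(k) = sigma^2 * sum_{i=0..q-k} theta_i * theta_{i+k},
and rho(k) = gamma(k) / gamma(0). Sigma^2 cancels.
  numerator   = (1)*(0.083) + (0.083)*(0.581) = 0.131223.
  denominator = (1)^2 + (0.083)^2 + (0.581)^2 = 1.34445.
  rho(1) = 0.131223 / 1.34445 = 0.0976.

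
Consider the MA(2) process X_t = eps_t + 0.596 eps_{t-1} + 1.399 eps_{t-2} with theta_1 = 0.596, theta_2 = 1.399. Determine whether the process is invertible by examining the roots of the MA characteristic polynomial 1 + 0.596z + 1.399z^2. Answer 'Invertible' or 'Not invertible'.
\text{Not invertible}

The MA(q) characteristic polynomial is P(z) = 1 + 0.596z + 1.399z^2.
Invertibility requires all roots to lie outside the unit circle, i.e. |z| > 1 for every root.
Set 1 + (0.596) z + (1.399) z^2 = 0, i.e. a z^2 + b z + c = 0 with a = 1.399, b = 0.596, c = 1.
Discriminant D = b^2 - 4ac = (0.596)^2 - 4*(1.399)*1 = 0.355216 - (5.596) = -5.240784.
D < 0, so the roots are the complex-conjugate pair z = (-b +/- i sqrt(-D)) / (2a) = -0.213 +/- 0.8182i.
For a conjugate pair |z|^2 = z * conj(z) = (product of roots) = c/a = 1/(1.399) = 0.714796, so |z| = sqrt(0.714796) = 0.8455 for both roots.
Moduli of all roots: 0.8455, 0.8455.
All moduli strictly greater than 1? No.
Verdict: Not invertible.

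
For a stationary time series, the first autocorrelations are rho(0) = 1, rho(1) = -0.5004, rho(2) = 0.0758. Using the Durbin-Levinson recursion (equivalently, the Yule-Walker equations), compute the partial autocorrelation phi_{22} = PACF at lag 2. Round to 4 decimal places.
\phi_{22} = -0.2329

The PACF at lag k is phi_{kk}, the last component of the solution
to the Yule-Walker system G_k phi = r_k where
  (G_k)_{ij} = rho(|i - j|), (r_k)_i = rho(i), i,j = 1..k.
Equivalently, Durbin-Levinson gives phi_{kk} iteratively:
  phi_{11} = rho(1)
  phi_{kk} = [rho(k) - sum_{j=1..k-1} phi_{k-1,j} rho(k-j)]
            / [1 - sum_{j=1..k-1} phi_{k-1,j} rho(j)],
  phi_{k,j} = phi_{k-1,j} - phi_{kk} phi_{k-1,k-j},  j = 1..k-1.
Step k = 1:
  phi_11 = rho(1) = -0.5004.
Step k = 2:
  phi_22 = [rho(2) - phi_11 rho(1)] / [1 - phi_11 rho(1)] = [0.0758 - (-0.5004)(-0.5004)] / [1 - (-0.5004)(-0.5004)]
         = -0.17460016 / 0.74959984 = -0.2329.
Therefore phi_{22} = -0.2329.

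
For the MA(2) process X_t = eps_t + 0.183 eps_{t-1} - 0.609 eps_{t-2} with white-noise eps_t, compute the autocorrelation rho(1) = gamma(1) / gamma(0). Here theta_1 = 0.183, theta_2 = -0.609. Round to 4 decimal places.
\rho(1) = 0.0510

For an MA(q) process with theta_0 = 1, the autocovariance is
  gamma(k) = sigma^2 * sum_{i=0..q-k} theta_i * theta_{i+k},
and rho(k) = gamma(k) / gamma(0). Sigma^2 cancels.
  numerator   = (1)*(0.183) + (0.183)*(-0.609) = 0.071553.
  denominator = (1)^2 + (0.183)^2 + (-0.609)^2 = 1.40437.
  rho(1) = 0.071553 / 1.40437 = 0.0510.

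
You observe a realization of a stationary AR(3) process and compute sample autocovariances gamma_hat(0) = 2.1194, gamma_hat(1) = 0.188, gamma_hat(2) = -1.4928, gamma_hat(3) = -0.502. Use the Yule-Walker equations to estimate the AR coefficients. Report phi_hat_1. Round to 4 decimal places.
\hat\phi_{1} = 0.0541

The Yule-Walker equations for an AR(p) process read, in matrix form,
  Gamma_p phi = r_p,   with   (Gamma_p)_{ij} = gamma(|i - j|),
                       (r_p)_i = gamma(i),   i,j = 1..p.
Substitute the sample gammas (Toeplitz matrix and right-hand side of size 3):
  Gamma_p = [[2.1194, 0.188, -1.4928], [0.188, 2.1194, 0.188], [-1.4928, 0.188, 2.1194]]
  r_p     = [0.188, -1.4928, -0.502]
Written out (R1..R3):
  (R1) 2.1194 phi_1 + 0.188 phi_2 - 1.4928 phi_3 = 0.188
  (R2) 0.188 phi_1 + 2.1194 phi_2 + 0.188 phi_3 = -1.4928
  (R3) -1.4928 phi_1 + 0.188 phi_2 + 2.1194 phi_3 = -0.502
Gaussian elimination:
  R2 <- R2 - (0.188/2.1194) R1 = R2 - (0.088704) R1:  2.102724 phi_2 + 0.320418 phi_3 = -1.509476
  R3 <- R3 - (-1.4928/2.1194) R1 = R3 - (-0.70435) R1:  0.320418 phi_2 + 1.067946 phi_3 = -0.369582
  R3 <- R3 - (0.320418/2.102724) R2 = R3 - (0.152382) R2:  1.01912 phi_3 = -0.139565
Back-substitution:
  phi_hat_3 = -0.139565 / 1.01912 = -0.136946
  phi_hat_2 = (-1.509476 - (0.320418)(-0.136946)) / 2.102724 = -0.696999
  phi_hat_1 = (0.188 - (0.188)(-0.696999) - (-1.4928)(-0.136946)) / 2.1194 = 0.054073
So phi_hat = [0.0541, -0.6970, -0.1369].
Therefore phi_hat_1 = 0.0541.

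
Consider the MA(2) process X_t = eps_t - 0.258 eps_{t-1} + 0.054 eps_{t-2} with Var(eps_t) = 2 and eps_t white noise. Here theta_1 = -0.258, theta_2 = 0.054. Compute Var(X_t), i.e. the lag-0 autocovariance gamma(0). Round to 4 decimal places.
\gamma(0) = 2.1390

For an MA(q) process X_t = eps_t + sum_i theta_i eps_{t-i} with
Var(eps_t) = sigma^2, the variance is
  gamma(0) = sigma^2 * (1 + sum_i theta_i^2).
  sum_i theta_i^2 = (-0.258)^2 + (0.054)^2 = 0.066564 + 0.002916 = 0.06948.
  gamma(0) = 2 * (1 + 0.06948) = 2 * 1.06948 = 2.13896, which rounds to 2.1390.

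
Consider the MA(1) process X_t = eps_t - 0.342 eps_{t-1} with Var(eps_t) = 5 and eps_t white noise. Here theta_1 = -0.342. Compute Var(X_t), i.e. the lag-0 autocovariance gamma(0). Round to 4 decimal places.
\gamma(0) = 5.5848

For an MA(q) process X_t = eps_t + sum_i theta_i eps_{t-i} with
Var(eps_t) = sigma^2, the variance is
  gamma(0) = sigma^2 * (1 + sum_i theta_i^2).
  sum_i theta_i^2 = (-0.342)^2 = 0.116964.
  gamma(0) = 5 * (1 + 0.116964) = 5 * 1.116964 = 5.58482, which rounds to 5.5848.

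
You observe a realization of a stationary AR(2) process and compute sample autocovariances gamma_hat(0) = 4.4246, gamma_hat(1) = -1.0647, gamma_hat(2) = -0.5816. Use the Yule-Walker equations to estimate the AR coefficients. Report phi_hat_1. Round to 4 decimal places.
\hat\phi_{1} = -0.2890

The Yule-Walker equations for an AR(p) process read, in matrix form,
  Gamma_p phi = r_p,   with   (Gamma_p)_{ij} = gamma(|i - j|),
                       (r_p)_i = gamma(i),   i,j = 1..p.
Substitute the sample gammas (Toeplitz matrix and right-hand side of size 2):
  Gamma_p = [[4.4246, -1.0647], [-1.0647, 4.4246]]
  r_p     = [-1.0647, -0.5816]
Written out:
  4.4246 phi_1 - 1.0647 phi_2 = -1.0647
  -1.0647 phi_1 + 4.4246 phi_2 = -0.5816
Solve by Cramer's rule:
  det = gamma(0)^2 - gamma(1)^2 = (4.4246)^2 - (-1.0647)^2 = 19.57708516 - 1.13358609 = 18.44349907
  phi_hat_1 = [gamma(1) gamma(0) - gamma(1) gamma(2)] / det = [(-1.0647)(4.4246) - (-1.0647)(-0.5816)] / 18.44349907 = -5.33010114 / 18.44349907 = -0.289
  phi_hat_2 = [gamma(0) gamma(2) - gamma(1)^2] / det = [(4.4246)(-0.5816) - (-1.0647)^2] / 18.44349907 = -3.70693345 / 18.44349907 = -0.201
So phi_hat = [-0.2890, -0.2010].
Therefore phi_hat_1 = -0.2890.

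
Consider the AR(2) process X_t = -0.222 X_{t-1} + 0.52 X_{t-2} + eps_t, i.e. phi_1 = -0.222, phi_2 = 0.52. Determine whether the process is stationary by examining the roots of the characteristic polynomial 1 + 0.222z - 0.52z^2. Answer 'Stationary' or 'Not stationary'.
\text{Stationary}

The AR(p) characteristic polynomial is P(z) = 1 + 0.222z - 0.52z^2.
Stationarity requires all roots to lie outside the unit circle, i.e. |z| > 1 for every root.
Set 1 + (0.222) z + (-0.52) z^2 = 0, i.e. a z^2 + b z + c = 0 with a = -0.52, b = 0.222, c = 1.
Discriminant D = b^2 - 4ac = (0.222)^2 - 4*(-0.52)*1 = 0.049284 - (-2.08) = 2.129284.
D >= 0, so the roots are real: z = (-b +/- sqrt(D)) / (2a) = (-0.222 +/- 1.459207) / (-1.04).
  z_1 = (-0.222 + 1.459207) / (-1.04) = -1.1896,   |z_1| = 1.1896.
  z_2 = (-0.222 - 1.459207) / (-1.04) = 1.6165,   |z_2| = 1.6165.
Moduli of all roots: 1.1896, 1.6165.
All moduli strictly greater than 1? Yes.
Verdict: Stationary.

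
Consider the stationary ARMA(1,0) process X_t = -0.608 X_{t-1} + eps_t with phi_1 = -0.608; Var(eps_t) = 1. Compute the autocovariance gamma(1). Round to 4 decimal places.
\gamma(1) = -0.9646

Multiply the model equation by X_{t-k} and take expectations. With theta_0 = psi_0 = 1 and psi_j the MA(infinity) weights, this gives
  gamma(k) - sum_i phi_i gamma(k-i) = c_k,
  c_k = sigma^2 * sum_{j=k..q} theta_j psi_{j-k}   (c_k = 0 for k > q),
using gamma(-m) = gamma(m).
Pure AR (q = 0): c_0 = sigma^2 = 1, c_k = 0 for k >= 1.
Equations for k = 0 and k = 1 (AR order 1):
  gamma(0) = phi_1 gamma(1) + c_0
  gamma(1) = phi_1 gamma(0) + c_1
Substituting the second into the first: gamma(0) (1 - phi_1^2) = c_0 + phi_1 c_1, so
  gamma(0) = c_0 / (1 - phi_1^2) = 1 / (1 - (-0.608)^2) = 1 / 0.630336 = 1.586455.
  gamma(1) = phi_1 gamma(0) = (-0.608)(1.586455) = -0.964565.
Therefore gamma(1) = -0.9646 (to 4 decimal places).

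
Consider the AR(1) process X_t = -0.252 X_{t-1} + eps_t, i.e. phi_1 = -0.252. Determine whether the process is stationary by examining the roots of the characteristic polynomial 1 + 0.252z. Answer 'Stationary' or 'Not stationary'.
\text{Stationary}

The AR(p) characteristic polynomial is P(z) = 1 + 0.252z.
Stationarity requires all roots to lie outside the unit circle, i.e. |z| > 1 for every root.
This is linear in z: 1 + (0.252) z = 0  =>  z = -1/(0.252) = -3.968254,  |z| = 3.968254.
Moduli of all roots: 3.9683.
All moduli strictly greater than 1? Yes.
Verdict: Stationary.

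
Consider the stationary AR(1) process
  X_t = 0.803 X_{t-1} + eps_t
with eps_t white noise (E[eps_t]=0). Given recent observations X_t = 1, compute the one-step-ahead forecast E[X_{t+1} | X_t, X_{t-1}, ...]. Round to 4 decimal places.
E[X_{t+1} \mid \mathcal F_t] = 0.8030

For an AR(p) model X_t = c + sum_i phi_i X_{t-i} + eps_t, the
one-step-ahead conditional mean is
  E[X_{t+1} | X_t, ...] = c + sum_i phi_i X_{t+1-i}.
Substitute known values:
  E[X_{t+1} | ...] = (0.803) * (1)
                   = 0.8030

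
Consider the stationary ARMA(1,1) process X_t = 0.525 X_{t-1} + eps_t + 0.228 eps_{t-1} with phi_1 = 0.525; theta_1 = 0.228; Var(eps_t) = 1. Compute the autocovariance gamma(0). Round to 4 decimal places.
\gamma(0) = 1.7828

Multiply the model equation by X_{t-k} and take expectations. With theta_0 = psi_0 = 1 and psi_j the MA(infinity) weights, this gives
  gamma(k) - sum_i phi_i gamma(k-i) = c_k,
  c_k = sigma^2 * sum_{j=k..q} theta_j psi_{j-k}   (c_k = 0 for k > q),
using gamma(-m) = gamma(m).
psi-weights needed (psi_j = theta_j + sum_i phi_i psi_{j-i}):
  psi_1 = theta_1 + phi_1 = 0.228 + (0.525) = 0.753
Right-hand sides:
  c_0 = sigma^2 (1 + theta_1 psi_1) = 1 * (1 + (0.228)(0.753)) = 1 * 1.171684 = 1.171684
  c_1 = sigma^2 theta_1 = 1 * (0.228) = 0.228
  c_2 = 0
Equations for k = 0 and k = 1 (AR order 1):
  gamma(0) = phi_1 gamma(1) + c_0
  gamma(1) = phi_1 gamma(0) + c_1
Substituting the second into the first: gamma(0) (1 - phi_1^2) = c_0 + phi_1 c_1, so
  gamma(0) = (c_0 + phi_1 c_1) / (1 - phi_1^2) = (1.171684 + (0.525)(0.228)) / (1 - (0.525)^2) = 1.291384 / 0.724375 = 1.782756.
Therefore gamma(0) = 1.7828 (to 4 decimal places).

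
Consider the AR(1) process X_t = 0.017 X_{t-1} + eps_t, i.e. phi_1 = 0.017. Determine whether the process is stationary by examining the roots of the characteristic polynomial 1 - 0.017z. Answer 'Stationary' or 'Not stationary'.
\text{Stationary}

The AR(p) characteristic polynomial is P(z) = 1 - 0.017z.
Stationarity requires all roots to lie outside the unit circle, i.e. |z| > 1 for every root.
This is linear in z: 1 + (-0.017) z = 0  =>  z = -1/(-0.017) = 58.823529,  |z| = 58.823529.
Moduli of all roots: 58.8235.
All moduli strictly greater than 1? Yes.
Verdict: Stationary.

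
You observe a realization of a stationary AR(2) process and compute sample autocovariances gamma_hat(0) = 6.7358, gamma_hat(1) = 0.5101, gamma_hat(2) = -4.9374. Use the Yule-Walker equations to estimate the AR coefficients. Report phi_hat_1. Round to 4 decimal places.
\hat\phi_{1} = 0.1320

The Yule-Walker equations for an AR(p) process read, in matrix form,
  Gamma_p phi = r_p,   with   (Gamma_p)_{ij} = gamma(|i - j|),
                       (r_p)_i = gamma(i),   i,j = 1..p.
Substitute the sample gammas (Toeplitz matrix and right-hand side of size 2):
  Gamma_p = [[6.7358, 0.5101], [0.5101, 6.7358]]
  r_p     = [0.5101, -4.9374]
Written out:
  6.7358 phi_1 + 0.5101 phi_2 = 0.5101
  0.5101 phi_1 + 6.7358 phi_2 = -4.9374
Solve by Cramer's rule:
  det = gamma(0)^2 - gamma(1)^2 = (6.7358)^2 - (0.5101)^2 = 45.37100164 - 0.26020201 = 45.11079963
  phi_hat_1 = [gamma(1) gamma(0) - gamma(1) gamma(2)] / det = [(0.5101)(6.7358) - (0.5101)(-4.9374)] / 45.11079963 = 5.95449932 / 45.11079963 = 0.132
  phi_hat_2 = [gamma(0) gamma(2) - gamma(1)^2] / det = [(6.7358)(-4.9374) - (0.5101)^2] / 45.11079963 = -33.51754093 / 45.11079963 = -0.743
So phi_hat = [0.1320, -0.7430].
Therefore phi_hat_1 = 0.1320.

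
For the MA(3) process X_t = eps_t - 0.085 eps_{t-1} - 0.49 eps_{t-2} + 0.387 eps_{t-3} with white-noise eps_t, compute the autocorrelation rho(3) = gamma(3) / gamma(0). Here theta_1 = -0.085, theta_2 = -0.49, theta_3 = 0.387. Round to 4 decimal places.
\rho(3) = 0.2770

For an MA(q) process with theta_0 = 1, the autocovariance is
  gamma(k) = sigma^2 * sum_{i=0..q-k} theta_i * theta_{i+k},
and rho(k) = gamma(k) / gamma(0). Sigma^2 cancels.
  numerator   = (1)*(0.387) = 0.387.
  denominator = (1)^2 + (-0.085)^2 + (-0.49)^2 + (0.387)^2 = 1.397094.
  rho(3) = 0.387 / 1.397094 = 0.2770.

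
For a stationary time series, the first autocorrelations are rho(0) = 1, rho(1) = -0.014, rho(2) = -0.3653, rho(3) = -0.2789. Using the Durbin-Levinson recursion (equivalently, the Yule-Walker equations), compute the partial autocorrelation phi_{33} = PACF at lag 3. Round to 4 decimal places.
\phi_{33} = -0.3360

The PACF at lag k is phi_{kk}, the last component of the solution
to the Yule-Walker system G_k phi = r_k where
  (G_k)_{ij} = rho(|i - j|), (r_k)_i = rho(i), i,j = 1..k.
Equivalently, Durbin-Levinson gives phi_{kk} iteratively:
  phi_{11} = rho(1)
  phi_{kk} = [rho(k) - sum_{j=1..k-1} phi_{k-1,j} rho(k-j)]
            / [1 - sum_{j=1..k-1} phi_{k-1,j} rho(j)],
  phi_{k,j} = phi_{k-1,j} - phi_{kk} phi_{k-1,k-j},  j = 1..k-1.
Step k = 1:
  phi_11 = rho(1) = -0.014.
Step k = 2:
  phi_22 = [rho(2) - phi_11 rho(1)] / [1 - phi_11 rho(1)] = [-0.3653 - (-0.014)(-0.014)] / [1 - (-0.014)(-0.014)]
         = -0.365496 / 0.999804 = -0.365568.
  Update: phi_21 = phi_11 - phi_22 phi_11 = -0.014 - (-0.365568)(-0.014) = -0.019118.
Step k = 3:
  phi_33 = [rho(3) - phi_21 rho(2) - phi_22 rho(1)] / [1 - phi_21 rho(1) - phi_22 rho(2)]
    numerator   = -0.2789 - (-0.019118)(-0.3653) - (-0.365568)(-0.014) = -0.29100173
    denominator = 1 - (-0.019118)(-0.014) - (-0.365568)(-0.3653) = 0.86619049
  phi_33 = -0.29100173 / 0.86619049 = -0.336.
Therefore phi_{33} = -0.3360.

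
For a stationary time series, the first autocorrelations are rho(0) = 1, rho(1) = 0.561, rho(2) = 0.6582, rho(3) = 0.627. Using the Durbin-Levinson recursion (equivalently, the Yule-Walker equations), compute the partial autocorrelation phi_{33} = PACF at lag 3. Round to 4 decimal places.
\phi_{33} = 0.3150

The PACF at lag k is phi_{kk}, the last component of the solution
to the Yule-Walker system G_k phi = r_k where
  (G_k)_{ij} = rho(|i - j|), (r_k)_i = rho(i), i,j = 1..k.
Equivalently, Durbin-Levinson gives phi_{kk} iteratively:
  phi_{11} = rho(1)
  phi_{kk} = [rho(k) - sum_{j=1..k-1} phi_{k-1,j} rho(k-j)]
            / [1 - sum_{j=1..k-1} phi_{k-1,j} rho(j)],
  phi_{k,j} = phi_{k-1,j} - phi_{kk} phi_{k-1,k-j},  j = 1..k-1.
Step k = 1:
  phi_11 = rho(1) = 0.561.
Step k = 2:
  phi_22 = [rho(2) - phi_11 rho(1)] / [1 - phi_11 rho(1)] = [0.6582 - (0.561)(0.561)] / [1 - (0.561)(0.561)]
         = 0.343479 / 0.685279 = 0.501225.
  Update: phi_21 = phi_11 - phi_22 phi_11 = 0.561 - (0.501225)(0.561) = 0.279813.
Step k = 3:
  phi_33 = [rho(3) - phi_21 rho(2) - phi_22 rho(1)] / [1 - phi_21 rho(1) - phi_22 rho(2)]
    numerator   = 0.627 - (0.279813)(0.6582) - (0.501225)(0.561) = 0.16164
    denominator = 1 - (0.279813)(0.561) - (0.501225)(0.6582) = 0.51311872
  phi_33 = 0.16164 / 0.51311872 = 0.315.
Therefore phi_{33} = 0.3150.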